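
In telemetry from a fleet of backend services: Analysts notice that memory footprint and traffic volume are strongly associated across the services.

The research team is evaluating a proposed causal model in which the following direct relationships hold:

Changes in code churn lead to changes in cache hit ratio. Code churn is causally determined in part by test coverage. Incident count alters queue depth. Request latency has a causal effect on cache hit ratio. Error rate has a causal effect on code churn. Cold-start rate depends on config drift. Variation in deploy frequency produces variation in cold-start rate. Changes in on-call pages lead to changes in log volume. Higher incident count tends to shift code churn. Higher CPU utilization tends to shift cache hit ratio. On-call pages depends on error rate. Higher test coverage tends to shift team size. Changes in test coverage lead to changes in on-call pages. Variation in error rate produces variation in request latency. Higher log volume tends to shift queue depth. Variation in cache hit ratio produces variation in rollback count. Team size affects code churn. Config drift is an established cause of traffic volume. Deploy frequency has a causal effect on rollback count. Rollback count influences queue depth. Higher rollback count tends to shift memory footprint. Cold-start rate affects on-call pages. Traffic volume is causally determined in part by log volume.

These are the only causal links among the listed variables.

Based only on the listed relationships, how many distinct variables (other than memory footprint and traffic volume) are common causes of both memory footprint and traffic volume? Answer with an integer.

3

The common causes are: deploy frequency (to memory footprint via deploy frequency → rollback count → memory footprint; to traffic volume via deploy frequency → cold-start rate → on-call pages → log volume → traffic volume); error rate (to memory footprint via error rate → request latency → cache hit ratio → rollback count → memory footprint; to traffic volume via error rate → on-call pages → log volume → traffic volume); test coverage (to memory footprint via test coverage → code churn → cache hit ratio → rollback count → memory footprint; to traffic volume via test coverage → on-call pages → log volume → traffic volume).
Every other variable lacks a causal path to at least one of memory footprint and traffic volume.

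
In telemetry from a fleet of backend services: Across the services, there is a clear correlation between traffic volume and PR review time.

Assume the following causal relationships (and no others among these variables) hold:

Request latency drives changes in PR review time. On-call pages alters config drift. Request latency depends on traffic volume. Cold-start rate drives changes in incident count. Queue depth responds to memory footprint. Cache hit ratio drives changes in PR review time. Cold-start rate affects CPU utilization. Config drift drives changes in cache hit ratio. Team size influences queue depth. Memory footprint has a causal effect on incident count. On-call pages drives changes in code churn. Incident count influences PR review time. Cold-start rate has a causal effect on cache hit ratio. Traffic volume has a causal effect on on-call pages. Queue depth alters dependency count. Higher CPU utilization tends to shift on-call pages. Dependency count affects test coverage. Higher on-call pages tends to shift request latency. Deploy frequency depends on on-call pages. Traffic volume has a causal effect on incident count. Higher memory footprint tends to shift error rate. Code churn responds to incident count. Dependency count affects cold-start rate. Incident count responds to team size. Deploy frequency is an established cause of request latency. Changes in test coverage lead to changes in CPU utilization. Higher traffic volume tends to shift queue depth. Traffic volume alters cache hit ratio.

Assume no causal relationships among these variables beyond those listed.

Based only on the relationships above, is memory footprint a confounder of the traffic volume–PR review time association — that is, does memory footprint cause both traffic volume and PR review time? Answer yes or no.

no

Memory footprint has no stated causal path to traffic volume. A confounder must cause both variables, so memory footprint does not qualify.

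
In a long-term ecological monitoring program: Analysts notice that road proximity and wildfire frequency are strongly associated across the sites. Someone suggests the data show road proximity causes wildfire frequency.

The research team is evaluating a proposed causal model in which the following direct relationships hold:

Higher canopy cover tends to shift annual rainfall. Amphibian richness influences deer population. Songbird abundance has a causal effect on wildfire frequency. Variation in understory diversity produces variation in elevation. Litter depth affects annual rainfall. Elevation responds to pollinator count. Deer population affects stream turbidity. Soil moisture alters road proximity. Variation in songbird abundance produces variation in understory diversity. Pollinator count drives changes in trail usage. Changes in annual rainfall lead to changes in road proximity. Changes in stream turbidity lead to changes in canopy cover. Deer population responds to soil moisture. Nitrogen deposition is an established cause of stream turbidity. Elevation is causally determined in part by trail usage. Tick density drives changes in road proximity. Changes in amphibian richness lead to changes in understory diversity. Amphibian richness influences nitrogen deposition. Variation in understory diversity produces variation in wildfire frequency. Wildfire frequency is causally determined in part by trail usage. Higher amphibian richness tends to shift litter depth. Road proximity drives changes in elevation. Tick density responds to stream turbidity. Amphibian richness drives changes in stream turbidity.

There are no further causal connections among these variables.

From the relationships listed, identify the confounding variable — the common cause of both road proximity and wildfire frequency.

amphibian richness

Amphibian richness has a causal path to road proximity (amphibian richness → stream turbidity → tick density → road proximity) and a separate causal path to wildfire frequency (amphibian richness → understory diversity → wildfire frequency), so it is a common cause of both.
No stated relationship gives road proximity a causal route to wildfire frequency, so the correlation is explained by the shared upstream cause rather than a direct effect.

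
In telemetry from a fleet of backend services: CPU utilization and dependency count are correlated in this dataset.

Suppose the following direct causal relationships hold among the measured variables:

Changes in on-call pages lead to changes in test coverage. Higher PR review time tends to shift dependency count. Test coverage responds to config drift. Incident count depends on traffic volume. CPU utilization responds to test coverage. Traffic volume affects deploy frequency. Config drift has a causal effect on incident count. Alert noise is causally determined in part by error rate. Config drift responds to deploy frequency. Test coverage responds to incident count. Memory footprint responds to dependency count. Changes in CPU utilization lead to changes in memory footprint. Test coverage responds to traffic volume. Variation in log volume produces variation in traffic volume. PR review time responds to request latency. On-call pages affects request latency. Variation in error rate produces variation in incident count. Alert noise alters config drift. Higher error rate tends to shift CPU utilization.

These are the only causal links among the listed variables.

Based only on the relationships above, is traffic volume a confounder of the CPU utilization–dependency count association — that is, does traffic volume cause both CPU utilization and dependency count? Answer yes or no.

Traffic volume has no stated causal path to dependency count. A confounder must cause both variables, so traffic volume does not qualify.

no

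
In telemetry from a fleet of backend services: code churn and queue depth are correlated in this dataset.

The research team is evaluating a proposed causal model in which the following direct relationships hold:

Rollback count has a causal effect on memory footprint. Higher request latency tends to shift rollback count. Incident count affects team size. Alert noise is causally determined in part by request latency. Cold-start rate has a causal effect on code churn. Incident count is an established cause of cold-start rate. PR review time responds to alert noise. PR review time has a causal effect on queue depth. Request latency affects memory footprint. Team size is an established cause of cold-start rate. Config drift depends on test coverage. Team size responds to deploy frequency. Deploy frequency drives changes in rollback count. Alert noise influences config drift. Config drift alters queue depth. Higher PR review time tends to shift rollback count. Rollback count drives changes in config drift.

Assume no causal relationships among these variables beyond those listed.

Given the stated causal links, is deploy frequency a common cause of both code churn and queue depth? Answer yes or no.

yes

Deploy frequency has a causal path to code churn (deploy frequency → team size → cold-start rate → code churn) and to queue depth (deploy frequency → rollback count → config drift → queue depth), so it is a common cause of both — a confounder.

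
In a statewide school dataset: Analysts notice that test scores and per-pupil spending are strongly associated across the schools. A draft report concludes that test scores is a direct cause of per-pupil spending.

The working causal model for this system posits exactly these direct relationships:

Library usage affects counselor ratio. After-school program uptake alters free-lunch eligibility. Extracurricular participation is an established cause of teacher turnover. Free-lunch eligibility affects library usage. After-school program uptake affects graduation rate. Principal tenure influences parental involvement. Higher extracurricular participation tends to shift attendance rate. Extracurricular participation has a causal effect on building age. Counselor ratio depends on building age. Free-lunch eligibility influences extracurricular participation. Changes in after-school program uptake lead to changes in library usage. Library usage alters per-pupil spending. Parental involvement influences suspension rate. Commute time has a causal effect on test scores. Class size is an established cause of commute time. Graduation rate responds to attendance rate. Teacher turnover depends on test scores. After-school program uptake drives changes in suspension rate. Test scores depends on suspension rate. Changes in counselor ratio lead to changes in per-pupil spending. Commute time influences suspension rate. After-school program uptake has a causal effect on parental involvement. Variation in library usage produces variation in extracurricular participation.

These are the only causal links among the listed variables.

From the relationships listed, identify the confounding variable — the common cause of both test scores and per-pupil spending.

After-school program uptake has a causal path to test scores (after-school program uptake → suspension rate → test scores) and a separate causal path to per-pupil spending (after-school program uptake → library usage → per-pupil spending), so it is a common cause of both.
No stated relationship gives test scores a causal route to per-pupil spending, so the correlation is explained by the shared upstream cause rather than a direct effect.

after-school program uptake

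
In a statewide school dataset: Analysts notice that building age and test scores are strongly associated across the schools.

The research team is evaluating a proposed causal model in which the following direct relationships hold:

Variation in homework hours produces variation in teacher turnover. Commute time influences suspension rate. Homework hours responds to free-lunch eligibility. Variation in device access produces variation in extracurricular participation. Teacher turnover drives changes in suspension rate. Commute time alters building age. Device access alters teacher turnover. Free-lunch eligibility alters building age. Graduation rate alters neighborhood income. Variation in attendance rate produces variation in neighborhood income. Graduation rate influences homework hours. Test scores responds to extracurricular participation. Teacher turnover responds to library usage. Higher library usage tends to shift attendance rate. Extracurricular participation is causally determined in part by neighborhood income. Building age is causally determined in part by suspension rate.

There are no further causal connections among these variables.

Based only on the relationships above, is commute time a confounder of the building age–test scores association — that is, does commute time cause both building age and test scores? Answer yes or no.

Commute time has no stated causal path to test scores. A confounder must cause both variables, so commute time does not qualify.

no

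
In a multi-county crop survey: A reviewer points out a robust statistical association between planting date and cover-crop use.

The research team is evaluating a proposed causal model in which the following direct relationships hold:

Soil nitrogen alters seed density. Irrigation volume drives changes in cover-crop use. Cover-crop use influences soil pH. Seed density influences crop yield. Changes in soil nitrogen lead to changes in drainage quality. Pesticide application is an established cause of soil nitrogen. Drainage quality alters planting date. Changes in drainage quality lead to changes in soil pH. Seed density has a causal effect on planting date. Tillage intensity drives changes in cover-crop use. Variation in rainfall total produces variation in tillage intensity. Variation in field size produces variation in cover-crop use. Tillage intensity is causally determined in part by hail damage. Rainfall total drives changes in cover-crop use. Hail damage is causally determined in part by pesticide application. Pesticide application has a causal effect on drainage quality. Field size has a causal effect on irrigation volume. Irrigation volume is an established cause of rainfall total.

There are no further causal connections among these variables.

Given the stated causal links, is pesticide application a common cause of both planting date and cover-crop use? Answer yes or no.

yes

Pesticide application has a causal path to planting date (pesticide application → drainage quality → planting date) and to cover-crop use (pesticide application → hail damage → tillage intensity → cover-crop use), so it is a common cause of both — a confounder.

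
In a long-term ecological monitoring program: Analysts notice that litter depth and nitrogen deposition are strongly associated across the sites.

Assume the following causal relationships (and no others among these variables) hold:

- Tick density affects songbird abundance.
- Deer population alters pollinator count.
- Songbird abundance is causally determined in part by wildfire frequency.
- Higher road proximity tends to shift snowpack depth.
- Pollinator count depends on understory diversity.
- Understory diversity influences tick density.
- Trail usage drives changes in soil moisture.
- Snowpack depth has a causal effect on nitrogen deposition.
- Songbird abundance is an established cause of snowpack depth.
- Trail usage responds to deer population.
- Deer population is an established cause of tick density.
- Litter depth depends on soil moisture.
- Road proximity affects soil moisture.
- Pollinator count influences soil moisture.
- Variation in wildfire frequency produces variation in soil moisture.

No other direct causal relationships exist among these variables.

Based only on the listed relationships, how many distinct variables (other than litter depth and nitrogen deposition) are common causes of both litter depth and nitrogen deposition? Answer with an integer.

The common causes are: deer population (to litter depth via deer population → trail usage → soil moisture → litter depth; to nitrogen deposition via deer population → tick density → songbird abundance → snowpack depth → nitrogen deposition); road proximity (to litter depth via road proximity → soil moisture → litter depth; to nitrogen deposition via road proximity → snowpack depth → nitrogen deposition); understory diversity (to litter depth via understory diversity → pollinator count → soil moisture → litter depth; to nitrogen deposition via understory diversity → tick density → songbird abundance → snowpack depth → nitrogen deposition); wildfire frequency (to litter depth via wildfire frequency → soil moisture → litter depth; to nitrogen deposition via wildfire frequency → songbird abundance → snowpack depth → nitrogen deposition).
Every other variable lacks a causal path to at least one of litter depth and nitrogen deposition.

4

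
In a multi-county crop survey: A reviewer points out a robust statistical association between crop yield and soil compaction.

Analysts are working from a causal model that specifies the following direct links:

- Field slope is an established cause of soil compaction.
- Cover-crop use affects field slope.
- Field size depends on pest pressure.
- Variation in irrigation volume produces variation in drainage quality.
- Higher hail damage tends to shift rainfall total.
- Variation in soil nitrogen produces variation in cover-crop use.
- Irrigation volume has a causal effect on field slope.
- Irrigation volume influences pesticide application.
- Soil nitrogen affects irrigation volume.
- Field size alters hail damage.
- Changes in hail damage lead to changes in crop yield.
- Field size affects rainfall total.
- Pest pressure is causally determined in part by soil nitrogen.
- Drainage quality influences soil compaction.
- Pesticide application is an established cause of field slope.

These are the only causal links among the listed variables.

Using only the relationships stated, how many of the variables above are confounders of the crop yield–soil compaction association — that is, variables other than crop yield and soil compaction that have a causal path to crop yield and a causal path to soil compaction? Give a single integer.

1

The common causes are: soil nitrogen (to crop yield via soil nitrogen → pest pressure → field size → hail damage → crop yield; to soil compaction via soil nitrogen → irrigation volume → field slope → soil compaction).
Every other variable lacks a causal path to at least one of crop yield and soil compaction.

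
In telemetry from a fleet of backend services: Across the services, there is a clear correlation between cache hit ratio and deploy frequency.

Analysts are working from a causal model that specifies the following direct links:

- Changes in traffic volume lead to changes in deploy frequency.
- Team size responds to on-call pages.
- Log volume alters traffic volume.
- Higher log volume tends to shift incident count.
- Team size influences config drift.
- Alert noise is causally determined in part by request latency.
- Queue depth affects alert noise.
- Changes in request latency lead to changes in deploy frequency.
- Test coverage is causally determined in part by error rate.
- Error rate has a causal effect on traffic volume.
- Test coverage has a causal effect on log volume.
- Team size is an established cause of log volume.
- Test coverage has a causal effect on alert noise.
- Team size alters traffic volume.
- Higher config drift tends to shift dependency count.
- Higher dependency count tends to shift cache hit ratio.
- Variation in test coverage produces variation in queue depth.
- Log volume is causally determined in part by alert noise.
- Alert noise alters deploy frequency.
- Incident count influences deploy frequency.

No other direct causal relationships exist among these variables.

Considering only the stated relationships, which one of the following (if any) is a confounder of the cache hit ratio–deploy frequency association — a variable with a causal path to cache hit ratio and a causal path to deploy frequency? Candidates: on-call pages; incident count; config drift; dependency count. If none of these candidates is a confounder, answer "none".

On-call pages causes cache hit ratio (on-call pages → team size → config drift → dependency count → cache hit ratio) and also causes deploy frequency (on-call pages → team size → traffic volume → deploy frequency); it is a common cause of both.
Each of the other candidates lacks a causal path to at least one of cache hit ratio and deploy frequency, so they do not confound the relationship.

on-call pages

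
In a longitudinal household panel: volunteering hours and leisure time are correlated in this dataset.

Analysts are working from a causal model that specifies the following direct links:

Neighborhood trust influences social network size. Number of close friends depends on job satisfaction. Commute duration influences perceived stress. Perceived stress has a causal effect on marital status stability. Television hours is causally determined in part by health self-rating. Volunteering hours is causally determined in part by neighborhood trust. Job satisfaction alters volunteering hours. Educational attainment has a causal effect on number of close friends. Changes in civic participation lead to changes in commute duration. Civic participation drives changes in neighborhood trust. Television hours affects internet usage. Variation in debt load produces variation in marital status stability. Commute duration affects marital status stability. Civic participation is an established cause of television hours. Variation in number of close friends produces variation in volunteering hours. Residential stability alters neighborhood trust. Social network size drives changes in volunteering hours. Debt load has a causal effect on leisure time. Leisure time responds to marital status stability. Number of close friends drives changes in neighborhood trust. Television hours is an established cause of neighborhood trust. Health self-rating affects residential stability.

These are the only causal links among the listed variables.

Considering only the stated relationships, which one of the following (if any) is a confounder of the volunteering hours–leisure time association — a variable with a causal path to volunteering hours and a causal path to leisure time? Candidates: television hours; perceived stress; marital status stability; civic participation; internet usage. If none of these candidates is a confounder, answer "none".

civic participation

Civic participation causes volunteering hours (civic participation → neighborhood trust → volunteering hours) and also causes leisure time (civic participation → commute duration → marital status stability → leisure time); it is a common cause of both.
Each of the other candidates lacks a causal path to at least one of volunteering hours and leisure time, so they do not confound the relationship.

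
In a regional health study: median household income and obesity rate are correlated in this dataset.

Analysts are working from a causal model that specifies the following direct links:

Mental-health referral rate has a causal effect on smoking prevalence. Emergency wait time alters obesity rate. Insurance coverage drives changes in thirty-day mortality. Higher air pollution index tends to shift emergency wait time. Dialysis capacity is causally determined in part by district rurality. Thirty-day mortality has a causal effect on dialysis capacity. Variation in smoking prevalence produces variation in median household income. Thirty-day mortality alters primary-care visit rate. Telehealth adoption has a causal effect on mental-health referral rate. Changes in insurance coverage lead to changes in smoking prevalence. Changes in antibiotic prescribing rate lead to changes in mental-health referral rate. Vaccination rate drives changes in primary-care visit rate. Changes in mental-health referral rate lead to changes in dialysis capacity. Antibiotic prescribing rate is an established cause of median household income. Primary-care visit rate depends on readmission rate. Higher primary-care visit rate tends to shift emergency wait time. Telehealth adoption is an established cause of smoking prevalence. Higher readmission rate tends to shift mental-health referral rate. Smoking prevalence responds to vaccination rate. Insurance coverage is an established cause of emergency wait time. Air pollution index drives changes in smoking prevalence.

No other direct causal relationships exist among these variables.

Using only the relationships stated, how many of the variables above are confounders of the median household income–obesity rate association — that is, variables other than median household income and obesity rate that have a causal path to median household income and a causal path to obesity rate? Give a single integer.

The common causes are: air pollution index (to median household income via air pollution index → smoking prevalence → median household income; to obesity rate via air pollution index → emergency wait time → obesity rate); insurance coverage (to median household income via insurance coverage → smoking prevalence → median household income; to obesity rate via insurance coverage → emergency wait time → obesity rate); readmission rate (to median household income via readmission rate → mental-health referral rate → smoking prevalence → median household income; to obesity rate via readmission rate → primary-care visit rate → emergency wait time → obesity rate); vaccination rate (to median household income via vaccination rate → smoking prevalence → median household income; to obesity rate via vaccination rate → primary-care visit rate → emergency wait time → obesity rate).
Every other variable lacks a causal path to at least one of median household income and obesity rate.

4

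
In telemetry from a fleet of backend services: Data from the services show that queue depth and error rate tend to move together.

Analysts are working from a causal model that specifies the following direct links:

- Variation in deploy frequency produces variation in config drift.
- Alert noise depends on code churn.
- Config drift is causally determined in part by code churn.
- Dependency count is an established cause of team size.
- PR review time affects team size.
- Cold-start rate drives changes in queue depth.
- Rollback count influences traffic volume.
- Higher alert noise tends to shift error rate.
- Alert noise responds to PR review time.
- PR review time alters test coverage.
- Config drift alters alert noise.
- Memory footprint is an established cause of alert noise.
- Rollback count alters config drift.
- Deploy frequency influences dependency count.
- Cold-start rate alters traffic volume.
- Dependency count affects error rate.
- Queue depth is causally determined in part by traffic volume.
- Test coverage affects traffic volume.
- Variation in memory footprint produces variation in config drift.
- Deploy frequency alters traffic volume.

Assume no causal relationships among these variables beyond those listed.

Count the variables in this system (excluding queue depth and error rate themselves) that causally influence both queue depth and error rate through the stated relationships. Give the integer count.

The common causes are: PR review time (to queue depth via PR review time → test coverage → traffic volume → queue depth; to error rate via PR review time → alert noise → error rate); deploy frequency (to queue depth via deploy frequency → traffic volume → queue depth; to error rate via deploy frequency → dependency count → error rate); rollback count (to queue depth via rollback count → traffic volume → queue depth; to error rate via rollback count → config drift → alert noise → error rate).
Every other variable lacks a causal path to at least one of queue depth and error rate.

3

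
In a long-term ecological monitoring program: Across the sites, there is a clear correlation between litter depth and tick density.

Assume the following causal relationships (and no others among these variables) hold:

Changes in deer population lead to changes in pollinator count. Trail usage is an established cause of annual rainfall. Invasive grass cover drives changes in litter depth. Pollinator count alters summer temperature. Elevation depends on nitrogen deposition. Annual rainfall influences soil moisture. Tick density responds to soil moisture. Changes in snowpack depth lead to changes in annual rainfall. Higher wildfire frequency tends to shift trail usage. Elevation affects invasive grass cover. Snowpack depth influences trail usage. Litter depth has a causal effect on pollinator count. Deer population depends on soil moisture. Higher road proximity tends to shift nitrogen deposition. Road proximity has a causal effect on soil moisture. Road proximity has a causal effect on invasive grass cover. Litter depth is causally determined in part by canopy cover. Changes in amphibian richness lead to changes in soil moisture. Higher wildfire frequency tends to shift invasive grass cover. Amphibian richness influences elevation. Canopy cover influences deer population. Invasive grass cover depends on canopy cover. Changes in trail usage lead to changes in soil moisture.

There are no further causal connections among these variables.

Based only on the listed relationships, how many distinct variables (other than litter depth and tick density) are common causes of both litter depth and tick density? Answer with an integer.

The common causes are: amphibian richness (to litter depth via amphibian richness → elevation → invasive grass cover → litter depth; to tick density via amphibian richness → soil moisture → tick density); road proximity (to litter depth via road proximity → invasive grass cover → litter depth; to tick density via road proximity → soil moisture → tick density); wildfire frequency (to litter depth via wildfire frequency → invasive grass cover → litter depth; to tick density via wildfire frequency → trail usage → soil moisture → tick density).
Every other variable lacks a causal path to at least one of litter depth and tick density.

3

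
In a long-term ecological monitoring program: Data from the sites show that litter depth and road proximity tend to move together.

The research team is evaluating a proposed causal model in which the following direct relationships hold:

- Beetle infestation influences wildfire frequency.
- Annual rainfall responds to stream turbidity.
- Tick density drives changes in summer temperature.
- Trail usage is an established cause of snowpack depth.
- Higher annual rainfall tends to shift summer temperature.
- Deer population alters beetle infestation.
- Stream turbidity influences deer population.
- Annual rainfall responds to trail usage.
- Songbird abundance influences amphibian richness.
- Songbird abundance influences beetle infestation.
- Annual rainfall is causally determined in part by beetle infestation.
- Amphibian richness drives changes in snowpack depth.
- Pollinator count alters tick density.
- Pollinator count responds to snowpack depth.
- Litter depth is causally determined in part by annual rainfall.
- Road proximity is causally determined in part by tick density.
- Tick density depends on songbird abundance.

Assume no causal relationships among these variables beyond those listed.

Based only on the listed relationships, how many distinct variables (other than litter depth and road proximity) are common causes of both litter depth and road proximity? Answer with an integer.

The common causes are: songbird abundance (to litter depth via songbird abundance → beetle infestation → annual rainfall → litter depth; to road proximity via songbird abundance → tick density → road proximity); trail usage (to litter depth via trail usage → annual rainfall → litter depth; to road proximity via trail usage → snowpack depth → pollinator count → tick density → road proximity).
Every other variable lacks a causal path to at least one of litter depth and road proximity.

2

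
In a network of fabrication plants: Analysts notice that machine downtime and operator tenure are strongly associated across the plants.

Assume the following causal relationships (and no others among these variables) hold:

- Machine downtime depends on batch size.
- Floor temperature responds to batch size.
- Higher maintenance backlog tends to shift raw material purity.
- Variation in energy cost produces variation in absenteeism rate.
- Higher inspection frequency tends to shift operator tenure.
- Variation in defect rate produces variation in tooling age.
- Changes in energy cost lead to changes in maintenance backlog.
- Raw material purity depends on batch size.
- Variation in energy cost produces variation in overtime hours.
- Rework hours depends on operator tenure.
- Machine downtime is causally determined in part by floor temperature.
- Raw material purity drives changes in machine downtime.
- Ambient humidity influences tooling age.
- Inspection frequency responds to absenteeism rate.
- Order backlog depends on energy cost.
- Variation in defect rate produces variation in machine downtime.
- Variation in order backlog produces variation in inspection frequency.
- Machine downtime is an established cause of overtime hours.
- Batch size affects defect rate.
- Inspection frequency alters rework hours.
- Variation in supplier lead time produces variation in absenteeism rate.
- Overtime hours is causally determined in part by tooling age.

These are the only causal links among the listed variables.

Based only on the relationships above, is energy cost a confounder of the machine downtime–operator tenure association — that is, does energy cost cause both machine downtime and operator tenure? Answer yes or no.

Energy cost has a causal path to machine downtime (energy cost → maintenance backlog → raw material purity → machine downtime) and to operator tenure (energy cost → order backlog → inspection frequency → operator tenure), so it is a common cause of both — a confounder.

yes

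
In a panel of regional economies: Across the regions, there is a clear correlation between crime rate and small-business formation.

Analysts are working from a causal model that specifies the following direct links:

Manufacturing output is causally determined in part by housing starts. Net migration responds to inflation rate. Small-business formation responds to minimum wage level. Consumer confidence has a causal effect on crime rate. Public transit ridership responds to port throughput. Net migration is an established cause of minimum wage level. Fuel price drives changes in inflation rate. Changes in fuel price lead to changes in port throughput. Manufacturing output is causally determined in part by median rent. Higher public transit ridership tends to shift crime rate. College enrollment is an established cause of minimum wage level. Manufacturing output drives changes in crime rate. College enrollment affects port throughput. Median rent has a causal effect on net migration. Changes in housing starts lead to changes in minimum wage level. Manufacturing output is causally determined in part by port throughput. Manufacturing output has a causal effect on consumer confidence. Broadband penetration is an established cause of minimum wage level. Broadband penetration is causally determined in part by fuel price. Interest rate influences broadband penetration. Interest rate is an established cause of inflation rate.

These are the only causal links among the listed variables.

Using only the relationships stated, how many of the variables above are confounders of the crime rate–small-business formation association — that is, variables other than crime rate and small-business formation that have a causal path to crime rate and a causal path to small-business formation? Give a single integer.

The common causes are: college enrollment (to crime rate via college enrollment → port throughput → manufacturing output → crime rate; to small-business formation via college enrollment → minimum wage level → small-business formation); fuel price (to crime rate via fuel price → port throughput → manufacturing output → crime rate; to small-business formation via fuel price → broadband penetration → minimum wage level → small-business formation); housing starts (to crime rate via housing starts → manufacturing output → crime rate; to small-business formation via housing starts → minimum wage level → small-business formation); median rent (to crime rate via median rent → manufacturing output → crime rate; to small-business formation via median rent → net migration → minimum wage level → small-business formation).
Every other variable lacks a causal path to at least one of crime rate and small-business formation.

4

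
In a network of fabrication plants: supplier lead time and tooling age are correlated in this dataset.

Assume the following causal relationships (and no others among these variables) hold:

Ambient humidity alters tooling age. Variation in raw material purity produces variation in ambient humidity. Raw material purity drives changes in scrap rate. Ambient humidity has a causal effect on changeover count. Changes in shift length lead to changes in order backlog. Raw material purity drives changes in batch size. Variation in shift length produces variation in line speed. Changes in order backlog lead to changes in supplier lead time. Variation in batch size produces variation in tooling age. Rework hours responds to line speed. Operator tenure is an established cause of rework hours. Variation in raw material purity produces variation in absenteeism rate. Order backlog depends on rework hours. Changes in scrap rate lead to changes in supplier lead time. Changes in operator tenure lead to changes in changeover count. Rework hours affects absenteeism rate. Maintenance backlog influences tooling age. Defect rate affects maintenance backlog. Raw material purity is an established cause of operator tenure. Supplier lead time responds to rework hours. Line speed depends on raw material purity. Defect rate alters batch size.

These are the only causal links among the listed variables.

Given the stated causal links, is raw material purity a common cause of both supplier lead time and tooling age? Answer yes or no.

Raw material purity has a causal path to supplier lead time (raw material purity → scrap rate → supplier lead time) and to tooling age (raw material purity → ambient humidity → tooling age), so it is a common cause of both — a confounder.

yes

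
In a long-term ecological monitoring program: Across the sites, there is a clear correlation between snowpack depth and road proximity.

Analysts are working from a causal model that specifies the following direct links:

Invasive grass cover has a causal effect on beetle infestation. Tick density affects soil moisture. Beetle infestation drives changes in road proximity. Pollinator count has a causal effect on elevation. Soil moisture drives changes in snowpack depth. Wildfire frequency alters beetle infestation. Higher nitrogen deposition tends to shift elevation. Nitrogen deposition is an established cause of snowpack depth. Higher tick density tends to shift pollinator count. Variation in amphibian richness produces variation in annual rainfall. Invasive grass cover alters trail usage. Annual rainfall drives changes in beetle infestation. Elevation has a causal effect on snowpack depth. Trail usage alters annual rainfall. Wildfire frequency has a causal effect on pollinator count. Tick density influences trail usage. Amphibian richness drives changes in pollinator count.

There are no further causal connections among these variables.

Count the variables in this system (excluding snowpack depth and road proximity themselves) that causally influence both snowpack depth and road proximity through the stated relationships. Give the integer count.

The common causes are: amphibian richness (to snowpack depth via amphibian richness → pollinator count → elevation → snowpack depth; to road proximity via amphibian richness → annual rainfall → beetle infestation → road proximity); tick density (to snowpack depth via tick density → soil moisture → snowpack depth; to road proximity via tick density → trail usage → annual rainfall → beetle infestation → road proximity); wildfire frequency (to snowpack depth via wildfire frequency → pollinator count → elevation → snowpack depth; to road proximity via wildfire frequency → beetle infestation → road proximity).
Every other variable lacks a causal path to at least one of snowpack depth and road proximity.

3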